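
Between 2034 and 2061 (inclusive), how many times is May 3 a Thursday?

Track May 3's weekday year by year (advancing +1, or +2 across a Feb 29):
  2034: Wed  2035: Thu (+1) ✓  2036: Sat (+2)  2037: Sun (+1)  2038: Mon (+1)
  2039: Tue (+1)  2040: Thu (+2) ✓  2041: Fri (+1)  2042: Sat (+1)  2043: Sun (+1)
  2044: Tue (+2)  2045: Wed (+1)  2046: Thu (+1) ✓  2047: Fri (+1)  2048: Sun (+2)
  2049: Mon (+1)  2050: Tue (+1)  2051: Wed (+1)  2052: Fri (+2)  2053: Sat (+1)
  2054: Sun (+1)  2055: Mon (+1)  2056: Wed (+2)  2057: Thu (+1) ✓  2058: Fri (+1)
  2059: Sat (+1)  2060: Mon (+2)  2061: Tue (+1)
Thursday years: 2035, 2040, 2046, 2057 — 4 in total.

4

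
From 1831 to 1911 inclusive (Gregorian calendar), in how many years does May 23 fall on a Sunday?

Track May 23's weekday year by year (advancing +1, or +2 across a Feb 29):
  1831: Mon  1832: Wed (+2)  1833: Thu (+1)  1834: Fri (+1)  1835: Sat (+1)
  1836: Mon (+2)  1837: Tue (+1)  1838: Wed (+1)  1839: Thu (+1)  1840: Sat (+2)
  1841: Sun (+1) ✓  1842: Mon (+1)  1843: Tue (+1)  1844: Thu (+2)  … (53 more years) …
  1898: Mon (+1)  1899: Tue (+1)  1900: Wed (+1)  1901: Thu (+1)  1902: Fri (+1)
  1903: Sat (+1)  1904: Mon (+2)  1905: Tue (+1)  1906: Wed (+1)  1907: Thu (+1)
  1908: Sat (+2)  1909: Sun (+1) ✓  1910: Mon (+1)  1911: Tue (+1)
Sunday years: 1841, 1847, 1852, 1858, 1869, 1875, 1880, 1886, 1897, 1909 — 10 in total.

10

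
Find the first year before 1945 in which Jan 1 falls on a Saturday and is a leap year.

Jan 1 advances by 2 weekdays after a leap year and by 1 after a common year.
1945: Jan 1 is Monday.
1944: Saturday (leap)
1944 begins on a Saturday and is a leap year.

1944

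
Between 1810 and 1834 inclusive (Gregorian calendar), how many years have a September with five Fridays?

6

September has 30 days; it has five Fridays when Friday falls among the first (month-length − 28) days — i.e. when September 1 is one of Friday/Thursday.
September 1 by year: 1810:Sat 1811:Sun 1812:Tue 1813:Wed 1814:Thu✓ 1815:Fri✓ 1816:Sun 1817:Mon 1818:Tue 1819:Wed 1820:Fri✓ 1821:Sat 1822:Sun 1823:Mon 1824:Wed 1825:Thu✓ 1826:Fri✓ 1827:Sat 1828:Mon 1829:Tue 1830:Wed 1831:Thu✓ 1832:Sat 1833:Sun 1834:Mon
Years with five Fridays: 1814, 1815, 1820, 1825, 1826, 1831 → 6.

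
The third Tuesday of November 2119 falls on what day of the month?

21

November 1, 2119 is a Wednesday, so the first Tuesday is the 7th.
The third Tuesday is 7 + 14 = 21.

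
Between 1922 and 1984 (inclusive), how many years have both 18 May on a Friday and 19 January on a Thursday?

3

Check each year's weekday for 18 May and 19 January:
  1922: Thu/Thu  1923: Fri/Fri  1924: Sun/Sat  1925: Mon/Mon  1926: Tue/Tue  1927: Wed/Wed  1928: Fri/Thu ✓  1929: Sat/Sat  1930: Sun/Sun  1931: Mon/Mon  1932: Wed/Tue  1933: Thu/Thu  1934: Fri/Fri  1935: Sat/Sat  …(35 more)…  1971: Tue/Tue  1972: Thu/Wed  1973: Fri/Fri  1974: Sat/Sat  1975: Sun/Sun  1976: Tue/Mon  1977: Wed/Wed  1978: Thu/Thu  1979: Fri/Fri  1980: Sun/Sat  1981: Mon/Mon  1982: Tue/Tue  1983: Wed/Wed  1984: Fri/Thu ✓
Both conditions hold in: 1928, 1956, 1984 — 3.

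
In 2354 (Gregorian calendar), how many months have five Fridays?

A month of length L has five Fridays iff its first Friday is on day ≤ L−28 (so day 1–3 in a 31-day month, 1–2 in a 30-day month, day 1 in a leap February).
Checking each month of 2354: Jan starts Fri (31d) ✓; Feb starts Mon (28d); Mar starts Mon (31d); Apr starts Thu (30d) ✓; May starts Sat (31d); Jun starts Tue (30d); Jul starts Thu (31d) ✓; Aug starts Sun (31d); Sep starts Wed (30d); Oct starts Fri (31d) ✓; Nov starts Mon (30d); Dec starts Wed (31d) ✓.
Five-Friday months: January, April, July, October, December → 5.

5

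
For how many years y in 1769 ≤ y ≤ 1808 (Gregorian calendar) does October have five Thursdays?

October has 31 days; it has five Thursdays when Thursday falls among the first (month-length − 28) days — i.e. when October 1 is one of Thursday/Wednesday/Tuesday.
October 1 by year: 1769:Sun 1770:Mon 1771:Tue✓ 1772:Thu✓ 1773:Fri 1774:Sat 1775:Sun 1776:Tue✓ 1777:Wed✓ 1778:Thu✓ 1779:Fri 1780:Sun 1781:Mon 1782:Tue✓ 1783:Wed✓ …(10 more)… 1794:Wed✓ 1795:Thu✓ 1796:Sat 1797:Sun 1798:Mon 1799:Tue✓ 1800:Wed✓ 1801:Thu✓ 1802:Fri 1803:Sat 1804:Mon 1805:Tue✓ 1806:Wed✓ 1807:Thu✓ 1808:Sat
Years with five Thursdays: 1771, 1772, 1776, 1777, 1778, 1782, 1783, 1788, 1789, 1793, 1794, 1795, 1799, 1800, 1801, 1805, 1806, 1807 → 18.

18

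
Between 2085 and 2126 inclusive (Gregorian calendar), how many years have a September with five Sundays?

13

September has 30 days; it has five Sundays when Sunday falls among the first (month-length − 28) days — i.e. when September 1 is one of Sunday/Saturday.
September 1 by year: 2085:Sat✓ 2086:Sun✓ 2087:Mon 2088:Wed 2089:Thu 2090:Fri 2091:Sat✓ 2092:Mon 2093:Tue 2094:Wed 2095:Thu 2096:Sat✓ 2097:Sun✓ 2098:Mon 2099:Tue …(12 more)… 2112:Thu 2113:Fri 2114:Sat✓ 2115:Sun✓ 2116:Tue 2117:Wed 2118:Thu 2119:Fri 2120:Sun✓ 2121:Mon 2122:Tue 2123:Wed 2124:Fri 2125:Sat✓ 2126:Sun✓
Years with five Sundays: 2085, 2086, 2091, 2096, 2097, 2103, 2108, 2109, 2114, 2115, 2120, 2125, 2126 → 13.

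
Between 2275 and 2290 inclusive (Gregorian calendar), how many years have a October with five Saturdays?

October has 31 days; it has five Saturdays when Saturday falls among the first (month-length − 28) days — i.e. when October 1 is one of Saturday/Friday/Thursday.
October 1 by year: 2275:Fri✓ 2276:Sun 2277:Mon 2278:Tue 2279:Wed 2280:Fri✓ 2281:Sat✓ 2282:Sun 2283:Mon 2284:Wed 2285:Thu✓ 2286:Fri✓ 2287:Sat✓ 2288:Mon 2289:Tue 2290:Wed
Years with five Saturdays: 2275, 2280, 2281, 2285, 2286, 2287 → 6.

6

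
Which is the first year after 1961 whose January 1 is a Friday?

Jan 1 advances by 2 weekdays after a leap year and by 1 after a common year.
1961: Jan 1 is Sunday.
1962: Monday
1963: Tuesday
1964: Wednesday (leap)
1965: Friday
1965 begins on a Friday

1965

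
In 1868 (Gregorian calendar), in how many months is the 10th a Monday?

2

Check the 10th of each month of 1868: Jan 10: Fri, Feb 10: Mon, Mar 10: Tue, Apr 10: Fri, May 10: Sun, Jun 10: Wed, Jul 10: Fri, Aug 10: Mon, Sep 10: Thu, Oct 10: Sat, Nov 10: Tue, Dec 10: Thu.
Monday occurs in February, August — 2 months.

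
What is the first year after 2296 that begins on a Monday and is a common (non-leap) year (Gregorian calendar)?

2300

Jan 1 advances by 2 weekdays after a leap year and by 1 after a common year.
2296: Jan 1 is Wednesday (leap).
2297: Friday
2298: Saturday
2299: Sunday
2300: Monday
2300 begins on a Monday and is a common year.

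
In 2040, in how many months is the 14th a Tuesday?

Check the 14th of each month of 2040: Jan 14: Sat, Feb 14: Tue, Mar 14: Wed, Apr 14: Sat, May 14: Mon, Jun 14: Thu, Jul 14: Sat, Aug 14: Tue, Sep 14: Fri, Oct 14: Sun, Nov 14: Wed, Dec 14: Fri.
Tuesday occurs in February, August — 2 months.

2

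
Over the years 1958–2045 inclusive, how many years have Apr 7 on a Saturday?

Track Apr 7's weekday year by year (advancing +1, or +2 across a Feb 29):
  1958: Mon  1959: Tue (+1)  1960: Thu (+2)  1961: Fri (+1)  1962: Sat (+1) ✓
  1963: Sun (+1)  1964: Tue (+2)  1965: Wed (+1)  1966: Thu (+1)  1967: Fri (+1)
  1968: Sun (+2)  1969: Mon (+1)  1970: Tue (+1)  1971: Wed (+1)  … (60 more years) …
  2032: Wed (+2)  2033: Thu (+1)  2034: Fri (+1)  2035: Sat (+1) ✓  2036: Mon (+2)
  2037: Tue (+1)  2038: Wed (+1)  2039: Thu (+1)  2040: Sat (+2) ✓  2041: Sun (+1)
  2042: Mon (+1)  2043: Tue (+1)  2044: Thu (+2)  2045: Fri (+1)
Saturday years: 1962, 1973, 1979, 1984, 1990, 2001, 2007, 2012, 2018, 2029, 2035, 2040 — 12 in total.

12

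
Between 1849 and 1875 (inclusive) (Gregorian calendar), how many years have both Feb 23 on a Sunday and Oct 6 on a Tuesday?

Check each year's weekday for Feb 23 and Oct 6:
  1849: Fri/Sat  1850: Sat/Sun  1851: Sun/Mon  1852: Mon/Wed  1853: Wed/Thu  1854: Thu/Fri  1855: Fri/Sat  1856: Sat/Mon  1857: Mon/Tue  1858: Tue/Wed  1859: Wed/Thu  1860: Thu/Sat  1861: Sat/Sun  1862: Sun/Mon  1863: Mon/Tue  1864: Tue/Thu  1865: Thu/Fri  1866: Fri/Sat  1867: Sat/Sun  1868: Sun/Tue ✓  1869: Tue/Wed  1870: Wed/Thu  1871: Thu/Fri  1872: Fri/Sun  1873: Sun/Mon  1874: Mon/Tue  1875: Tue/Wed
Both conditions hold in: 1868 — 1.

1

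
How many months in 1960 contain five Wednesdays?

4

A month of length L has five Wednesdays iff its first Wednesday is on day ≤ L−28 (so day 1–3 in a 31-day month, 1–2 in a 30-day month, day 1 in a leap February).
Checking each month of 1960: Jan starts Fri (31d); Feb starts Mon (29d); Mar starts Tue (31d) ✓; Apr starts Fri (30d); May starts Sun (31d); Jun starts Wed (30d) ✓; Jul starts Fri (31d); Aug starts Mon (31d) ✓; Sep starts Thu (30d); Oct starts Sat (31d); Nov starts Tue (30d) ✓; Dec starts Thu (31d).
Five-Wednesday months: March, June, August, November → 4.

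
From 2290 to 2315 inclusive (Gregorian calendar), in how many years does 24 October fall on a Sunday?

Track 24 October's weekday year by year (advancing +1, or +2 across a Feb 29):
  2290: Fri  2291: Sat (+1)  2292: Mon (+2)  2293: Tue (+1)  2294: Wed (+1)
  2295: Thu (+1)  2296: Sat (+2)  2297: Sun (+1) ✓  2298: Mon (+1)  2299: Tue (+1)
  2300: Wed (+1)  2301: Thu (+1)  2302: Fri (+1)  2303: Sat (+1)  2304: Mon (+2)
  2305: Tue (+1)  2306: Wed (+1)  2307: Thu (+1)  2308: Sat (+2)  2309: Sun (+1) ✓
  2310: Mon (+1)  2311: Tue (+1)  2312: Thu (+2)  2313: Fri (+1)  2314: Sat (+1)
  2315: Sun (+1) ✓
Sunday years: 2297, 2309, 2315 — 3 in total.

3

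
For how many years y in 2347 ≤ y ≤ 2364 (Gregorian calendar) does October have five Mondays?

8

October has 31 days; it has five Mondays when Monday falls among the first (month-length − 28) days — i.e. when October 1 is one of Monday/Sunday/Saturday.
October 1 by year: 2347:Wed 2348:Fri 2349:Sat✓ 2350:Sun✓ 2351:Mon✓ 2352:Wed 2353:Thu 2354:Fri 2355:Sat✓ 2356:Mon✓ 2357:Tue 2358:Wed 2359:Thu 2360:Sat✓ 2361:Sun✓ 2362:Mon✓ 2363:Tue 2364:Thu
Years with five Mondays: 2349, 2350, 2351, 2355, 2356, 2360, 2361, 2362 → 8.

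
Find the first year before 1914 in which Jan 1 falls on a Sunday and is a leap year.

Jan 1 advances by 2 weekdays after a leap year and by 1 after a common year.
1914: Jan 1 is Thursday.
1913: Wednesday
1912: Monday (leap)
1911: Sunday
1910: Saturday
1909: Friday
1908: Wednesday (leap)
1907: Tuesday
1906: Monday
1905: Sunday
1904: Friday (leap)
1903: Thursday
1902: Wednesday
1901: Tuesday
1900: Monday
1899: Sunday
1898: Saturday
1897: Friday
1896: Wednesday (leap)
1895: Tuesday
1894: Monday
1893: Sunday
1892: Friday (leap)
1891: Thursday
1890: Wednesday
1889: Tuesday
1888: Sunday (leap)
1888 begins on a Sunday and is a leap year.

1888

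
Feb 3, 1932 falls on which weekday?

January 1, 1932 is a Friday.
February 3 is day 34 of the year, i.e. 33 days after Jan 1.
33 mod 7 = 5, so advance 5 weekdays from Friday: Wednesday.

Wednesday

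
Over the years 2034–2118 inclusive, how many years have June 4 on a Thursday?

Track June 4's weekday year by year (advancing +1, or +2 across a Feb 29):
  2034: Sun  2035: Mon (+1)  2036: Wed (+2)  2037: Thu (+1) ✓  2038: Fri (+1)
  2039: Sat (+1)  2040: Mon (+2)  2041: Tue (+1)  2042: Wed (+1)  2043: Thu (+1) ✓
  2044: Sat (+2)  2045: Sun (+1)  2046: Mon (+1)  2047: Tue (+1)  … (57 more years) …
  2105: Thu (+1) ✓  2106: Fri (+1)  2107: Sat (+1)  2108: Mon (+2)  2109: Tue (+1)
  2110: Wed (+1)  2111: Thu (+1) ✓  2112: Sat (+2)  2113: Sun (+1)  2114: Mon (+1)
  2115: Tue (+1)  2116: Thu (+2) ✓  2117: Fri (+1)  2118: Sat (+1)
Thursday years: 2037, 2043, 2048, 2054, 2065, 2071, 2076, 2082, 2093, 2099, 2105, 2111, 2116 — 13 in total.

13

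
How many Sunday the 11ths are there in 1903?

2

Check the 11th of each month of 1903: Jan 11: Sun, Feb 11: Wed, Mar 11: Wed, Apr 11: Sat, May 11: Mon, Jun 11: Thu, Jul 11: Sat, Aug 11: Tue, Sep 11: Fri, Oct 11: Sun, Nov 11: Wed, Dec 11: Fri.
Sunday occurs in January, October — 2 months.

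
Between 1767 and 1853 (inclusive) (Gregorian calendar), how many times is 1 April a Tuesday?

Track 1 April's weekday year by year (advancing +1, or +2 across a Feb 29):
  1767: Wed  1768: Fri (+2)  1769: Sat (+1)  1770: Sun (+1)  1771: Mon (+1)
  1772: Wed (+2)  1773: Thu (+1)  1774: Fri (+1)  1775: Sat (+1)  1776: Mon (+2)
  1777: Tue (+1) ✓  1778: Wed (+1)  1779: Thu (+1)  1780: Sat (+2)  … (59 more years) …
  1840: Wed (+2)  1841: Thu (+1)  1842: Fri (+1)  1843: Sat (+1)  1844: Mon (+2)
  1845: Tue (+1) ✓  1846: Wed (+1)  1847: Thu (+1)  1848: Sat (+2)  1849: Sun (+1)
  1850: Mon (+1)  1851: Tue (+1) ✓  1852: Thu (+2)  1853: Fri (+1)
Tuesday years: 1777, 1783, 1788, 1794, 1800, 1806, 1817, 1823, 1828, 1834, 1845, 1851 — 12 in total.

12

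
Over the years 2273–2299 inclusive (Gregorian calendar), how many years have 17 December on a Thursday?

4

Track 17 December's weekday year by year (advancing +1, or +2 across a Feb 29):
  2273: Wed  2274: Thu (+1) ✓  2275: Fri (+1)  2276: Sun (+2)  2277: Mon (+1)
  2278: Tue (+1)  2279: Wed (+1)  2280: Fri (+2)  2281: Sat (+1)  2282: Sun (+1)
  2283: Mon (+1)  2284: Wed (+2)  2285: Thu (+1) ✓  2286: Fri (+1)  2287: Sat (+1)
  2288: Mon (+2)  2289: Tue (+1)  2290: Wed (+1)  2291: Thu (+1) ✓  2292: Sat (+2)
  2293: Sun (+1)  2294: Mon (+1)  2295: Tue (+1)  2296: Thu (+2) ✓  2297: Fri (+1)
  2298: Sat (+1)  2299: Sun (+1)
Thursday years: 2274, 2285, 2291, 2296 — 4 in total.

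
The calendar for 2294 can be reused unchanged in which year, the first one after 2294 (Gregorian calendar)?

Two years share a calendar iff Jan 1 falls on the same weekday and both are leap or both are common. 2294: Jan 1 is Monday, common year.
2295: Jan 1 Tuesday, common
2296: Jan 1 Wednesday, leap
2297: Jan 1 Friday, common
2298: Jan 1 Saturday, common
2299: Jan 1 Sunday, common
2300: Jan 1 Monday, common
2300 matches on both conditions.

2300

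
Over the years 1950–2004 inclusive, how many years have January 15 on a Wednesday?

Track January 15's weekday year by year (advancing +1, or +2 across a Feb 29):
  1950: Sun  1951: Mon (+1)  1952: Tue (+1)  1953: Thu (+2)  1954: Fri (+1)
  1955: Sat (+1)  1956: Sun (+1)  1957: Tue (+2)  1958: Wed (+1) ✓  1959: Thu (+1)
  1960: Fri (+1)  1961: Sun (+2)  1962: Mon (+1)  1963: Tue (+1)  … (27 more years) …
  1991: Tue (+1)  1992: Wed (+1) ✓  1993: Fri (+2)  1994: Sat (+1)  1995: Sun (+1)
  1996: Mon (+1)  1997: Wed (+2) ✓  1998: Thu (+1)  1999: Fri (+1)  2000: Sat (+1)
  2001: Mon (+2)  2002: Tue (+1)  2003: Wed (+1) ✓  2004: Thu (+1)
Wednesday years: 1958, 1964, 1969, 1975, 1986, 1992, 1997, 2003 — 8 in total.

8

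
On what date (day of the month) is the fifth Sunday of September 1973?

30

September 1, 1973 is a Saturday, so the first Sunday is the 2nd.
The fifth Sunday is 2 + 28 = 30.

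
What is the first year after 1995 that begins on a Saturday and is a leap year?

2000

Jan 1 advances by 2 weekdays after a leap year and by 1 after a common year.
1995: Jan 1 is Sunday.
1996: Monday (leap)
1997: Wednesday
1998: Thursday
1999: Friday
2000: Saturday (leap)
2000 begins on a Saturday and is a leap year.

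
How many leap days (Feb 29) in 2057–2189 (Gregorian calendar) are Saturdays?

4

Leap years in 2057–2189: 32 of them.
Feb 29 weekday advances by 5 (mod 7) from one leap year to the next four years later (or differs when a century non-leap intervenes).
Leap-day weekdays: 2060:Sun 2064:Fri 2068:Wed 2072:Mon 2076:Sat✓ 2080:Thu 2084:Tue 2088:Sun 2092:Fri 2096:Wed 2104:Fri 2108:Wed 2112:Mon …(6 more)… 2140:Mon 2144:Sat✓ 2148:Thu 2152:Tue 2156:Sun 2160:Fri 2164:Wed 2168:Mon 2172:Sat✓ 2176:Thu 2180:Tue 2184:Sun 2188:Fri
Saturday: 2076, 2116, 2144, 2172 → 4.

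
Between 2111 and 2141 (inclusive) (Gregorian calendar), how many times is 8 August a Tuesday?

5

Track 8 August's weekday year by year (advancing +1, or +2 across a Feb 29):
  2111: Sat  2112: Mon (+2)  2113: Tue (+1) ✓  2114: Wed (+1)  2115: Thu (+1)
  2116: Sat (+2)  2117: Sun (+1)  2118: Mon (+1)  2119: Tue (+1) ✓  2120: Thu (+2)
  2121: Fri (+1)  2122: Sat (+1)  2123: Sun (+1)  2124: Tue (+2) ✓  … (3 more years) …
  2128: Sun (+2)  2129: Mon (+1)  2130: Tue (+1) ✓  2131: Wed (+1)  2132: Fri (+2)
  2133: Sat (+1)  2134: Sun (+1)  2135: Mon (+1)  2136: Wed (+2)  2137: Thu (+1)
  2138: Fri (+1)  2139: Sat (+1)  2140: Mon (+2)  2141: Tue (+1) ✓
Tuesday years: 2113, 2119, 2124, 2130, 2141 — 5 in total.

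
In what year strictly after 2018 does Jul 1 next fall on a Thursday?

From one year to the next, a fixed date's weekday advances by 1, or by 2 when a Feb 29 lies between the two dates.
2018: July 1 is Sunday.
2019: Monday (+1)
2020: Wednesday (+2)
2021: Thursday (+1)
Jul 1 falls on a Thursday in 2021.

2021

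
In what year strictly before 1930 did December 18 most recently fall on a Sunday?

1927

From one year to the next, a fixed date's weekday advances by 1, or by 2 when a Feb 29 lies between the two dates.
1930: December 18 is Thursday.
1929: Wednesday (−1)
1928: Tuesday (−1)
1927: Sunday (−2)
December 18 falls on a Sunday in 1927.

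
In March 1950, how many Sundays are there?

March 1950 has 31 days and begins on Wednesday.
The first Sunday is March 5.
Sundays fall on 5, 12, 19, 26 — that's 4.

4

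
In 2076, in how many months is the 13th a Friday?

Check the 13th of each month of 2076: Jan 13: Mon, Feb 13: Thu, Mar 13: Fri, Apr 13: Mon, May 13: Wed, Jun 13: Sat, Jul 13: Mon, Aug 13: Thu, Sep 13: Sun, Oct 13: Tue, Nov 13: Fri, Dec 13: Sun.
Friday occurs in March, November — 2 months.

2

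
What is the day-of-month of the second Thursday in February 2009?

February 1, 2009 is a Sunday, so the first Thursday is the 5th.
The second Thursday is 5 + 7 = 12.

12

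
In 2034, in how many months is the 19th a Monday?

Check the 19th of each month of 2034: Jan 19: Thu, Feb 19: Sun, Mar 19: Sun, Apr 19: Wed, May 19: Fri, Jun 19: Mon, Jul 19: Wed, Aug 19: Sat, Sep 19: Tue, Oct 19: Thu, Nov 19: Sun, Dec 19: Tue.
Monday occurs in June — 1 month.

1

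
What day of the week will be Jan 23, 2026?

Friday

January 1, 2026 is a Thursday.
January 23 is day 23 of the year, i.e. 22 days after Jan 1.
22 mod 7 = 1, so advance 1 weekday from Thursday: Friday.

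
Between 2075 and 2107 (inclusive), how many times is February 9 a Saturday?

Track February 9's weekday year by year (advancing +1, or +2 across a Feb 29):
  2075: Sat ✓  2076: Sun (+1)  2077: Tue (+2)  2078: Wed (+1)  2079: Thu (+1)
  2080: Fri (+1)  2081: Sun (+2)  2082: Mon (+1)  2083: Tue (+1)  2084: Wed (+1)
  2085: Fri (+2)  2086: Sat (+1) ✓  2087: Sun (+1)  2088: Mon (+1)  … (5 more years) …
  2094: Tue (+1)  2095: Wed (+1)  2096: Thu (+1)  2097: Sat (+2) ✓  2098: Sun (+1)
  2099: Mon (+1)  2100: Tue (+1)  2101: Wed (+1)  2102: Thu (+1)  2103: Fri (+1)
  2104: Sat (+1) ✓  2105: Mon (+2)  2106: Tue (+1)  2107: Wed (+1)
Saturday years: 2075, 2086, 2092, 2097, 2104 — 5 in total.

5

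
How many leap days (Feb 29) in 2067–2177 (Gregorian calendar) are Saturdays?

Leap years in 2067–2177: 27 of them.
Feb 29 weekday advances by 5 (mod 7) from one leap year to the next four years later (or differs when a century non-leap intervenes).
Leap-day weekdays: 2068:Wed 2072:Mon 2076:Sat✓ 2080:Thu 2084:Tue 2088:Sun 2092:Fri 2096:Wed 2104:Fri 2108:Wed 2112:Mon 2116:Sat✓ 2120:Thu 2124:Tue 2128:Sun 2132:Fri 2136:Wed 2140:Mon 2144:Sat✓ 2148:Thu 2152:Tue 2156:Sun 2160:Fri 2164:Wed 2168:Mon 2172:Sat✓ 2176:Thu
Saturday: 2076, 2116, 2144, 2172 → 4.

4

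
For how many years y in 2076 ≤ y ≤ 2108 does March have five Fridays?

12

March has 31 days; it has five Fridays when Friday falls among the first (month-length − 28) days — i.e. when March 1 is one of Friday/Thursday/Wednesday.
March 1 by year: 2076:Sun 2077:Mon 2078:Tue 2079:Wed✓ 2080:Fri✓ 2081:Sat 2082:Sun 2083:Mon 2084:Wed✓ 2085:Thu✓ 2086:Fri✓ 2087:Sat 2088:Mon 2089:Tue 2090:Wed✓ …(3 more)… 2094:Mon 2095:Tue 2096:Thu✓ 2097:Fri✓ 2098:Sat 2099:Sun 2100:Mon 2101:Tue 2102:Wed✓ 2103:Thu✓ 2104:Sat 2105:Sun 2106:Mon 2107:Tue 2108:Thu✓
Years with five Fridays: 2079, 2080, 2084, 2085, 2086, 2090, 2091, 2096, 2097, 2102, 2103, 2108 → 12.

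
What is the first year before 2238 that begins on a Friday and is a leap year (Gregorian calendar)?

Jan 1 advances by 2 weekdays after a leap year and by 1 after a common year.
2238: Jan 1 is Monday.
2237: Sunday
2236: Friday (leap)
2236 begins on a Friday and is a leap year.

2236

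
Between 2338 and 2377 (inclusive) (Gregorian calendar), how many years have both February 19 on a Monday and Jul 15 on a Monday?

Check each year's weekday for February 19 and Jul 15:
  2338: Sat/Fri  2339: Sun/Sat  2340: Mon/Mon ✓  2341: Wed/Tue  2342: Thu/Wed  2343: Fri/Thu  2344: Sat/Sat  2345: Mon/Sun  2346: Tue/Mon  2347: Wed/Tue  2348: Thu/Thu  2349: Sat/Fri  2350: Sun/Sat  2351: Mon/Sun  …(12 more)…  2364: Wed/Wed  2365: Fri/Thu  2366: Sat/Fri  2367: Sun/Sat  2368: Mon/Mon ✓  2369: Wed/Tue  2370: Thu/Wed  2371: Fri/Thu  2372: Sat/Sat  2373: Mon/Sun  2374: Tue/Mon  2375: Wed/Tue  2376: Thu/Thu  2377: Sat/Fri
Both conditions hold in: 2340, 2368 — 2.

2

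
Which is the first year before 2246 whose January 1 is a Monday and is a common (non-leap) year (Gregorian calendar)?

2238

Jan 1 advances by 2 weekdays after a leap year and by 1 after a common year.
2246: Jan 1 is Thursday.
2245: Wednesday
2244: Monday (leap)
2243: Sunday
2242: Saturday
2241: Friday
2240: Wednesday (leap)
2239: Tuesday
2238: Monday
2238 begins on a Monday and is a common year.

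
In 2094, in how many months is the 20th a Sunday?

Check the 20th of each month of 2094: Jan 20: Wed, Feb 20: Sat, Mar 20: Sat, Apr 20: Tue, May 20: Thu, Jun 20: Sun, Jul 20: Tue, Aug 20: Fri, Sep 20: Mon, Oct 20: Wed, Nov 20: Sat, Dec 20: Mon.
Sunday occurs in June — 1 month.

1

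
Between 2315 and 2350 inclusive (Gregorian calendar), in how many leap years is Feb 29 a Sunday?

Leap years in 2315–2350: 9 of them.
Feb 29 weekday advances by 5 (mod 7) from one leap year to the next four years later (or differs when a century non-leap intervenes).
Leap-day weekdays: 2316:Tue 2320:Sun✓ 2324:Fri 2328:Wed 2332:Mon 2336:Sat 2340:Thu 2344:Tue 2348:Sun✓
Sunday: 2320, 2348 → 2.

2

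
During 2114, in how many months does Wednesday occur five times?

A month of length L has five Wednesdays iff its first Wednesday is on day ≤ L−28 (so day 1–3 in a 31-day month, 1–2 in a 30-day month, day 1 in a leap February).
Checking each month of 2114: Jan starts Mon (31d) ✓; Feb starts Thu (28d); Mar starts Thu (31d); Apr starts Sun (30d); May starts Tue (31d) ✓; Jun starts Fri (30d); Jul starts Sun (31d); Aug starts Wed (31d) ✓; Sep starts Sat (30d); Oct starts Mon (31d) ✓; Nov starts Thu (30d); Dec starts Sat (31d).
Five-Wednesday months: January, May, August, October → 4.

4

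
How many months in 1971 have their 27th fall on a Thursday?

1

Check the 27th of each month of 1971: Jan 27: Wed, Feb 27: Sat, Mar 27: Sat, Apr 27: Tue, May 27: Thu, Jun 27: Sun, Jul 27: Tue, Aug 27: Fri, Sep 27: Mon, Oct 27: Wed, Nov 27: Sat, Dec 27: Mon.
Thursday occurs in May — 1 month.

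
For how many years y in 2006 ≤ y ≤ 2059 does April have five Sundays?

April has 30 days; it has five Sundays when Sunday falls among the first (month-length − 28) days — i.e. when April 1 is one of Sunday/Saturday.
April 1 by year: 2006:Sat✓ 2007:Sun✓ 2008:Tue 2009:Wed 2010:Thu 2011:Fri 2012:Sun✓ 2013:Mon 2014:Tue 2015:Wed 2016:Fri 2017:Sat✓ 2018:Sun✓ 2019:Mon 2020:Wed …(24 more)… 2045:Sat✓ 2046:Sun✓ 2047:Mon 2048:Wed 2049:Thu 2050:Fri 2051:Sat✓ 2052:Mon 2053:Tue 2054:Wed 2055:Thu 2056:Sat✓ 2057:Sun✓ 2058:Mon 2059:Tue
Years with five Sundays: 2006, 2007, 2012, 2017, 2018, 2023, 2028, 2029, 2034, 2035, 2040, 2045, 2046, 2051, 2056, 2057 → 16.

16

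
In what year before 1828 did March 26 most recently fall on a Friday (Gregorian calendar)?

1824

From one year to the next, a fixed date's weekday advances by 1, or by 2 when a Feb 29 lies between the two dates.
1828: March 26 is Wednesday.
1827: Monday (−2)
1826: Sunday (−1)
1825: Saturday (−1)
1824: Friday (−1)
March 26 falls on a Friday in 1824.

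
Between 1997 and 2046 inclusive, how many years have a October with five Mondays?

October has 31 days; it has five Mondays when Monday falls among the first (month-length − 28) days — i.e. when October 1 is one of Monday/Sunday/Saturday.
October 1 by year: 1997:Wed 1998:Thu 1999:Fri 2000:Sun✓ 2001:Mon✓ 2002:Tue 2003:Wed 2004:Fri 2005:Sat✓ 2006:Sun✓ 2007:Mon✓ 2008:Wed 2009:Thu 2010:Fri 2011:Sat✓ …(20 more)… 2032:Fri 2033:Sat✓ 2034:Sun✓ 2035:Mon✓ 2036:Wed 2037:Thu 2038:Fri 2039:Sat✓ 2040:Mon✓ 2041:Tue 2042:Wed 2043:Thu 2044:Sat✓ 2045:Sun✓ 2046:Mon✓
Years with five Mondays: 2000, 2001, 2005, 2006, 2007, 2011, 2012, 2016, 2017, 2018, 2022, 2023, 2028, 2029, 2033, 2034, 2035, 2039, 2040, 2044, 2045, 2046 → 22.

22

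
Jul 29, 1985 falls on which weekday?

Monday

January 1, 1985 is a Tuesday.
July 29 is day 210 of the year, i.e. 209 days after Jan 1.
209 mod 7 = 6, so advance 6 weekdays from Tuesday: Monday.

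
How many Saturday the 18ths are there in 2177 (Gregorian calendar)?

2

Check the 18th of each month of 2177: Jan 18: Sat, Feb 18: Tue, Mar 18: Tue, Apr 18: Fri, May 18: Sun, Jun 18: Wed, Jul 18: Fri, Aug 18: Mon, Sep 18: Thu, Oct 18: Sat, Nov 18: Tue, Dec 18: Thu.
Saturday occurs in January, October — 2 months.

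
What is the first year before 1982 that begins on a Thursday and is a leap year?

Jan 1 advances by 2 weekdays after a leap year and by 1 after a common year.
1982: Jan 1 is Friday.
1981: Thursday
1980: Tuesday (leap)
1979: Monday
1978: Sunday
1977: Saturday
1976: Thursday (leap)
1976 begins on a Thursday and is a leap year.

1976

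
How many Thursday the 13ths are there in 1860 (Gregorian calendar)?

2

Check the 13th of each month of 1860: Jan 13: Fri, Feb 13: Mon, Mar 13: Tue, Apr 13: Fri, May 13: Sun, Jun 13: Wed, Jul 13: Fri, Aug 13: Mon, Sep 13: Thu, Oct 13: Sat, Nov 13: Tue, Dec 13: Thu.
Thursday occurs in September, December — 2 months.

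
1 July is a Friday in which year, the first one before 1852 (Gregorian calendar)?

1842

From one year to the next, a fixed date's weekday advances by 1, or by 2 when a Feb 29 lies between the two dates.
1852: July 1 is Thursday.
1851: Tuesday (−2)
1850: Monday (−1)
1849: Sunday (−1)
1848: Saturday (−1)
1847: Thursday (−2)
1846: Wednesday (−1)
1845: Tuesday (−1)
1844: Monday (−1)
1843: Saturday (−2)
1842: Friday (−1)
1 July falls on a Friday in 1842.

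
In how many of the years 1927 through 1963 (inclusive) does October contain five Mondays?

17

October has 31 days; it has five Mondays when Monday falls among the first (month-length − 28) days — i.e. when October 1 is one of Monday/Sunday/Saturday.
October 1 by year: 1927:Sat✓ 1928:Mon✓ 1929:Tue 1930:Wed 1931:Thu 1932:Sat✓ 1933:Sun✓ 1934:Mon✓ 1935:Tue 1936:Thu 1937:Fri 1938:Sat✓ 1939:Sun✓ 1940:Tue 1941:Wed …(7 more)… 1949:Sat✓ 1950:Sun✓ 1951:Mon✓ 1952:Wed 1953:Thu 1954:Fri 1955:Sat✓ 1956:Mon✓ 1957:Tue 1958:Wed 1959:Thu 1960:Sat✓ 1961:Sun✓ 1962:Mon✓ 1963:Tue
Years with five Mondays: 1927, 1928, 1932, 1933, 1934, 1938, 1939, 1944, 1945, 1949, 1950, 1951, 1955, 1956, 1960, 1961, 1962 → 17.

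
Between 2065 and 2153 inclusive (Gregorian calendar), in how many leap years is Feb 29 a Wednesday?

4

Leap years in 2065–2153: 21 of them.
Feb 29 weekday advances by 5 (mod 7) from one leap year to the next four years later (or differs when a century non-leap intervenes).
Leap-day weekdays: 2068:Wed✓ 2072:Mon 2076:Sat 2080:Thu 2084:Tue 2088:Sun 2092:Fri 2096:Wed✓ 2104:Fri 2108:Wed✓ 2112:Mon 2116:Sat 2120:Thu 2124:Tue 2128:Sun 2132:Fri 2136:Wed✓ 2140:Mon 2144:Sat 2148:Thu 2152:Tue
Wednesday: 2068, 2096, 2108, 2136 → 4.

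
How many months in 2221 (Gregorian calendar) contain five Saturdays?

4

A month of length L has five Saturdays iff its first Saturday is on day ≤ L−28 (so day 1–3 in a 31-day month, 1–2 in a 30-day month, day 1 in a leap February).
Checking each month of 2221: Jan starts Mon (31d); Feb starts Thu (28d); Mar starts Thu (31d) ✓; Apr starts Sun (30d); May starts Tue (31d); Jun starts Fri (30d) ✓; Jul starts Sun (31d); Aug starts Wed (31d); Sep starts Sat (30d) ✓; Oct starts Mon (31d); Nov starts Thu (30d); Dec starts Sat (31d) ✓.
Five-Saturday months: March, June, September, December → 4.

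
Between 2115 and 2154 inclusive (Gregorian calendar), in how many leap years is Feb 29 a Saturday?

2

Leap years in 2115–2154: 10 of them.
Feb 29 weekday advances by 5 (mod 7) from one leap year to the next four years later (or differs when a century non-leap intervenes).
Leap-day weekdays: 2116:Sat✓ 2120:Thu 2124:Tue 2128:Sun 2132:Fri 2136:Wed 2140:Mon 2144:Sat✓ 2148:Thu 2152:Tue
Saturday: 2116, 2144 → 2.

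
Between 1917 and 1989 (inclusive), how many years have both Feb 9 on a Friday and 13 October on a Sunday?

2

Check each year's weekday for Feb 9 and 13 October:
  1917: Fri/Sat  1918: Sat/Sun  1919: Sun/Mon  1920: Mon/Wed  1921: Wed/Thu  1922: Thu/Fri  1923: Fri/Sat  1924: Sat/Mon  1925: Mon/Tue  1926: Tue/Wed  1927: Wed/Thu  1928: Thu/Sat  1929: Sat/Sun  1930: Sun/Mon  …(45 more)…  1976: Mon/Wed  1977: Wed/Thu  1978: Thu/Fri  1979: Fri/Sat  1980: Sat/Mon  1981: Mon/Tue  1982: Tue/Wed  1983: Wed/Thu  1984: Thu/Sat  1985: Sat/Sun  1986: Sun/Mon  1987: Mon/Tue  1988: Tue/Thu  1989: Thu/Fri
Both conditions hold in: 1940, 1968 — 2.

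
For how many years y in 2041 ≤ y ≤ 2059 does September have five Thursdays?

September has 30 days; it has five Thursdays when Thursday falls among the first (month-length − 28) days — i.e. when September 1 is one of Thursday/Wednesday.
September 1 by year: 2041:Sun 2042:Mon 2043:Tue 2044:Thu✓ 2045:Fri 2046:Sat 2047:Sun 2048:Tue 2049:Wed✓ 2050:Thu✓ 2051:Fri 2052:Sun 2053:Mon 2054:Tue 2055:Wed✓ 2056:Fri 2057:Sat 2058:Sun 2059:Mon
Years with five Thursdays: 2044, 2049, 2050, 2055 → 4.

4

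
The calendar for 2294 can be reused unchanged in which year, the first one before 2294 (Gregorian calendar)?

Two years share a calendar iff Jan 1 falls on the same weekday and both are leap or both are common. 2294: Jan 1 is Monday, common year.
2293: Jan 1 Sunday, common
2292: Jan 1 Friday, leap
2291: Jan 1 Thursday, common
2290: Jan 1 Wednesday, common
2289: Jan 1 Tuesday, common
2288: Jan 1 Sunday, leap
2287: Jan 1 Saturday, common
2286: Jan 1 Friday, common
2285: Jan 1 Thursday, common
2284: Jan 1 Tuesday, leap
2283: Jan 1 Monday, common
2283 matches on both conditions.

2283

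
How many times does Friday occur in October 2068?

October 2068 has 31 days and begins on Monday.
The first Friday is October 5.
Fridays fall on 5, 12, 19, 26 — that's 4.

4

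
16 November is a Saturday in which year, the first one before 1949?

From one year to the next, a fixed date's weekday advances by 1, or by 2 when a Feb 29 lies between the two dates.
1949: November 16 is Wednesday.
1948: Tuesday (−1)
1947: Sunday (−2)
1946: Saturday (−1)
16 November falls on a Saturday in 1946.

1946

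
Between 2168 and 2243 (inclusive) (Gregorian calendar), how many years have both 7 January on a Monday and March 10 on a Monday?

2

Check each year's weekday for 7 January and March 10:
  2168: Thu/Thu  2169: Sat/Fri  2170: Sun/Sat  2171: Mon/Sun  2172: Tue/Tue  2173: Thu/Wed  2174: Fri/Thu  2175: Sat/Fri  2176: Sun/Sun  2177: Tue/Mon  2178: Wed/Tue  2179: Thu/Wed  2180: Fri/Fri  2181: Sun/Sat  …(48 more)…  2230: Thu/Wed  2231: Fri/Thu  2232: Sat/Sat  2233: Mon/Sun  2234: Tue/Mon  2235: Wed/Tue  2236: Thu/Thu  2237: Sat/Fri  2238: Sun/Sat  2239: Mon/Sun  2240: Tue/Tue  2241: Thu/Wed  2242: Fri/Thu  2243: Sat/Fri
Both conditions hold in: 2188, 2228 — 2.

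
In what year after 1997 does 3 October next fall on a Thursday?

2002

From one year to the next, a fixed date's weekday advances by 1, or by 2 when a Feb 29 lies between the two dates.
1997: October 3 is Friday.
1998: Saturday (+1)
1999: Sunday (+1)
2000: Tuesday (+2)
2001: Wednesday (+1)
2002: Thursday (+1)
3 October falls on a Thursday in 2002.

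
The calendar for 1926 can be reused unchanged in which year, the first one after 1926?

Two years share a calendar iff Jan 1 falls on the same weekday and both are leap or both are common. 1926: Jan 1 is Friday, common year.
1927: Jan 1 Saturday, common
1928: Jan 1 Sunday, leap
1929: Jan 1 Tuesday, common
1930: Jan 1 Wednesday, common
1931: Jan 1 Thursday, common
1932: Jan 1 Friday, leap
1933: Jan 1 Sunday, common
1934: Jan 1 Monday, common
1935: Jan 1 Tuesday, common
1936: Jan 1 Wednesday, leap
1937: Jan 1 Friday, common
1937 matches on both conditions.

1937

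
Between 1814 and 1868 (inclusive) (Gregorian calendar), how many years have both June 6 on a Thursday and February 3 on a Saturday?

2

Check each year's weekday for June 6 and February 3:
  1814: Mon/Thu  1815: Tue/Fri  1816: Thu/Sat ✓  1817: Fri/Mon  1818: Sat/Tue  1819: Sun/Wed  1820: Tue/Thu  1821: Wed/Sat  1822: Thu/Sun  1823: Fri/Mon  1824: Sun/Tue  1825: Mon/Thu  1826: Tue/Fri  1827: Wed/Sat  …(27 more)…  1855: Wed/Sat  1856: Fri/Sun  1857: Sat/Tue  1858: Sun/Wed  1859: Mon/Thu  1860: Wed/Fri  1861: Thu/Sun  1862: Fri/Mon  1863: Sat/Tue  1864: Mon/Wed  1865: Tue/Fri  1866: Wed/Sat  1867: Thu/Sun  1868: Sat/Mon
Both conditions hold in: 1816, 1844 — 2.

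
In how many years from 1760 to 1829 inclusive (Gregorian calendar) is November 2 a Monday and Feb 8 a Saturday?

Check each year's weekday for November 2 and Feb 8:
  1760: Sun/Fri  1761: Mon/Sun  1762: Tue/Mon  1763: Wed/Tue  1764: Fri/Wed  1765: Sat/Fri  1766: Sun/Sat  1767: Mon/Sun  1768: Wed/Mon  1769: Thu/Wed  1770: Fri/Thu  1771: Sat/Fri  1772: Mon/Sat ✓  1773: Tue/Mon  …(42 more)…  1816: Sat/Thu  1817: Sun/Sat  1818: Mon/Sun  1819: Tue/Mon  1820: Thu/Tue  1821: Fri/Thu  1822: Sat/Fri  1823: Sun/Sat  1824: Tue/Sun  1825: Wed/Tue  1826: Thu/Wed  1827: Fri/Thu  1828: Sun/Fri  1829: Mon/Sun
Both conditions hold in: 1772, 1812 — 2.

2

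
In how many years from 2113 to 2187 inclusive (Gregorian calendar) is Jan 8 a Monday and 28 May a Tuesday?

3

Check each year's weekday for Jan 8 and 28 May:
  2113: Sun/Sun  2114: Mon/Mon  2115: Tue/Tue  2116: Wed/Thu  2117: Fri/Fri  2118: Sat/Sat  2119: Sun/Sun  2120: Mon/Tue ✓  2121: Wed/Wed  2122: Thu/Thu  2123: Fri/Fri  2124: Sat/Sun  2125: Mon/Mon  2126: Tue/Tue  …(47 more)…  2174: Sat/Sat  2175: Sun/Sun  2176: Mon/Tue ✓  2177: Wed/Wed  2178: Thu/Thu  2179: Fri/Fri  2180: Sat/Sun  2181: Mon/Mon  2182: Tue/Tue  2183: Wed/Wed  2184: Thu/Fri  2185: Sat/Sat  2186: Sun/Sun  2187: Mon/Mon
Both conditions hold in: 2120, 2148, 2176 — 3.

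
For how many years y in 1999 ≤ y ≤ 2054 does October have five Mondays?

October has 31 days; it has five Mondays when Monday falls among the first (month-length − 28) days — i.e. when October 1 is one of Monday/Sunday/Saturday.
October 1 by year: 1999:Fri 2000:Sun✓ 2001:Mon✓ 2002:Tue 2003:Wed 2004:Fri 2005:Sat✓ 2006:Sun✓ 2007:Mon✓ 2008:Wed 2009:Thu 2010:Fri 2011:Sat✓ 2012:Mon✓ 2013:Tue …(26 more)… 2040:Mon✓ 2041:Tue 2042:Wed 2043:Thu 2044:Sat✓ 2045:Sun✓ 2046:Mon✓ 2047:Tue 2048:Thu 2049:Fri 2050:Sat✓ 2051:Sun✓ 2052:Tue 2053:Wed 2054:Thu
Years with five Mondays: 2000, 2001, 2005, 2006, 2007, 2011, 2012, 2016, 2017, 2018, 2022, 2023, 2028, 2029, 2033, 2034, 2035, 2039, 2040, 2044, 2045, 2046, 2050, 2051 → 24.

24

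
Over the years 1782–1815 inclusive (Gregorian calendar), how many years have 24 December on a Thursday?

5

Track 24 December's weekday year by year (advancing +1, or +2 across a Feb 29):
  1782: Tue  1783: Wed (+1)  1784: Fri (+2)  1785: Sat (+1)  1786: Sun (+1)
  1787: Mon (+1)  1788: Wed (+2)  1789: Thu (+1) ✓  1790: Fri (+1)  1791: Sat (+1)
  1792: Mon (+2)  1793: Tue (+1)  1794: Wed (+1)  1795: Thu (+1) ✓  … (6 more years) …
  1802: Fri (+1)  1803: Sat (+1)  1804: Mon (+2)  1805: Tue (+1)  1806: Wed (+1)
  1807: Thu (+1) ✓  1808: Sat (+2)  1809: Sun (+1)  1810: Mon (+1)  1811: Tue (+1)
  1812: Thu (+2) ✓  1813: Fri (+1)  1814: Sat (+1)  1815: Sun (+1)
Thursday years: 1789, 1795, 1801, 1807, 1812 — 5 in total.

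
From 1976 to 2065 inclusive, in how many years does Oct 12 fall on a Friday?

13

Track Oct 12's weekday year by year (advancing +1, or +2 across a Feb 29):
  1976: Tue  1977: Wed (+1)  1978: Thu (+1)  1979: Fri (+1) ✓  1980: Sun (+2)
  1981: Mon (+1)  1982: Tue (+1)  1983: Wed (+1)  1984: Fri (+2) ✓  1985: Sat (+1)
  1986: Sun (+1)  1987: Mon (+1)  1988: Wed (+2)  1989: Thu (+1)  … (62 more years) …
  2052: Sat (+2)  2053: Sun (+1)  2054: Mon (+1)  2055: Tue (+1)  2056: Thu (+2)
  2057: Fri (+1) ✓  2058: Sat (+1)  2059: Sun (+1)  2060: Tue (+2)  2061: Wed (+1)
  2062: Thu (+1)  2063: Fri (+1) ✓  2064: Sun (+2)  2065: Mon (+1)
Friday years: 1979, 1984, 1990, 2001, 2007, 2012, 2018, 2029, 2035, 2040, 2046, 2057, 2063 — 13 in total.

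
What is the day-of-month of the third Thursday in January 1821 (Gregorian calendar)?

January 1, 1821 is a Monday, so the first Thursday is the 4th.
The third Thursday is 4 + 14 = 18.

18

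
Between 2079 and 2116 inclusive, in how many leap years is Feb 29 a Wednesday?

Leap years in 2079–2116: 9 of them.
Feb 29 weekday advances by 5 (mod 7) from one leap year to the next four years later (or differs when a century non-leap intervenes).
Leap-day weekdays: 2080:Thu 2084:Tue 2088:Sun 2092:Fri 2096:Wed✓ 2104:Fri 2108:Wed✓ 2112:Mon 2116:Sat
Wednesday: 2096, 2108 → 2.

2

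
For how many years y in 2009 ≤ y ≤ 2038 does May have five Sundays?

May has 31 days; it has five Sundays when Sunday falls among the first (month-length − 28) days — i.e. when May 1 is one of Sunday/Saturday/Friday.
May 1 by year: 2009:Fri✓ 2010:Sat✓ 2011:Sun✓ 2012:Tue 2013:Wed 2014:Thu 2015:Fri✓ 2016:Sun✓ 2017:Mon 2018:Tue 2019:Wed 2020:Fri✓ 2021:Sat✓ 2022:Sun✓ 2023:Mon 2024:Wed 2025:Thu 2026:Fri✓ 2027:Sat✓ 2028:Mon 2029:Tue 2030:Wed 2031:Thu 2032:Sat✓ 2033:Sun✓ 2034:Mon 2035:Tue 2036:Thu 2037:Fri✓ 2038:Sat✓
Years with five Sundays: 2009, 2010, 2011, 2015, 2016, 2020, 2021, 2022, 2026, 2027, 2032, 2033, 2037, 2038 → 14.

14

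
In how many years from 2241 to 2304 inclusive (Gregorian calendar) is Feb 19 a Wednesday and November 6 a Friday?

2

Check each year's weekday for Feb 19 and November 6:
  2241: Fri/Sat  2242: Sat/Sun  2243: Sun/Mon  2244: Mon/Wed  2245: Wed/Thu  2246: Thu/Fri  2247: Fri/Sat  2248: Sat/Mon  2249: Mon/Tue  2250: Tue/Wed  2251: Wed/Thu  2252: Thu/Sat  2253: Sat/Sun  2254: Sun/Mon  …(36 more)…  2291: Thu/Fri  2292: Fri/Sun  2293: Sun/Mon  2294: Mon/Tue  2295: Tue/Wed  2296: Wed/Fri ✓  2297: Fri/Sat  2298: Sat/Sun  2299: Sun/Mon  2300: Mon/Tue  2301: Tue/Wed  2302: Wed/Thu  2303: Thu/Fri  2304: Fri/Sun
Both conditions hold in: 2268, 2296 — 2.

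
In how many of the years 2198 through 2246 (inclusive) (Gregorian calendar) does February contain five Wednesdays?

February has 28 days (29 in leap years); it has five Wednesdays when Wednesday falls among the first (month-length − 28) days — i.e. when February 1 is Wednesday in a leap year (never in a common year).
February 1 by year: 2198:Thu 2199:Fri 2200:Sat 2201:Sun 2202:Mon 2203:Tue 2204:Wed✓ 2205:Fri 2206:Sat 2207:Sun 2208:Mon 2209:Wed 2210:Thu 2211:Fri 2212:Sat …(19 more)… 2232:Wed✓ 2233:Fri 2234:Sat 2235:Sun 2236:Mon 2237:Wed 2238:Thu 2239:Fri 2240:Sat 2241:Mon 2242:Tue 2243:Wed 2244:Thu 2245:Sat 2246:Sun
Years with five Wednesdays: 2204, 2232 → 2.

2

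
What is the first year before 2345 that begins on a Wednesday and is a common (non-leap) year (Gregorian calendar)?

2341

Jan 1 advances by 2 weekdays after a leap year and by 1 after a common year.
2345: Jan 1 is Monday.
2344: Saturday (leap)
2343: Friday
2342: Thursday
2341: Wednesday
2341 begins on a Wednesday and is a common year.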